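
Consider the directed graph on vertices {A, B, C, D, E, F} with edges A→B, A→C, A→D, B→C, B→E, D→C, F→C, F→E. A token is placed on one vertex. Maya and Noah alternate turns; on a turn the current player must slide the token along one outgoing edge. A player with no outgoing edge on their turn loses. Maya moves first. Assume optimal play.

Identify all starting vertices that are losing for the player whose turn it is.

C, E

Build the W/L table. Terminal = L. A non-terminal position is W if it has a move to some L; otherwise it is L.
Every edge goes from a vertex to one that appears earlier in the order C, E, B, F, D, A, so processing vertices in that order labels each vertex after all of its successors.
C: no outgoing edge → L
E: no outgoing edge → L
B: reaches L-position E → W
F: reaches L-position E → W
D: reaches L-position C → W
A: reaches L-position C → W
Reading off the rows marked L gives the requested list; there are 2 such vertices.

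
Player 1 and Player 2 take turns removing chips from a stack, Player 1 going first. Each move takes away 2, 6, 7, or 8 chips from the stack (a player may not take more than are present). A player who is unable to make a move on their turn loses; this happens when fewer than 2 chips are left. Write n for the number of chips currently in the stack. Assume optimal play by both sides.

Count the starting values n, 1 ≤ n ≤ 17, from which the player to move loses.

5

Compute win/loss labels from the base case upward. A position with no move is L. Any other position is W if it can reach an L in one move, else L.
n=0: no move → L
n=1: no move → L
n=2: reaches L-position 0 → W
n=3: reaches L-position 1 → W
n=4: only reaches 2(W), which is W → L
n=5: only reaches 3(W), which is W → L
n=6: reaches L-position 4 → W
n=7: reaches L-position 5 → W
n=8: reaches L-position 1 → W
n=9: reaches L-position 1 → W
n=10: reaches L-position 4 → W
n=11: reaches L-position 5 → W
n=12: reaches L-position 5 → W
n=13: reaches L-position 5 → W
n=14: only reaches 12(W), 8(W), 7(W), 6(W), all W → L
n=15: only reaches 13(W), 9(W), 8(W), 7(W), all W → L
n=16: reaches L-position 14 → W
n=17: reaches L-position 15 → W
L entries with 1 ≤ n ≤ 17 (n=0 is outside the asked range and is not counted): n = 1, 4, 5, 14, 15; that makes 5.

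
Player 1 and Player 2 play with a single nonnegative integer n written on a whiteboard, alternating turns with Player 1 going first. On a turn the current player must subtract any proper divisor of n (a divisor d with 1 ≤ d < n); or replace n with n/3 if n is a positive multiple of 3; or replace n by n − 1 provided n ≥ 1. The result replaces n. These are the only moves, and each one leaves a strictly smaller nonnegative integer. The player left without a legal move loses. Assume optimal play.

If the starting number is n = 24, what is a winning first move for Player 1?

Compute win/loss labels from the base case upward. A position with no move is L. Any other position is W if it can reach an L in one move, else L.
n=0: no move → L
n=1: reaches L-position 0 → W
n=2: only reaches 1(W), which is W → L
n=3: reaches L-position 2 → W
n=4: reaches L-position 2 → W
n=5: only reaches 4(W), which is W → L
n=6: reaches L-position 2 → W
n=7: only reaches 6(W), which is W → L
n=8: reaches L-position 7 → W
n=9: only reaches 3(W), 6(W), 8(W), all W → L
n=10: reaches L-position 5 → W
n=11: only reaches 10(W), which is W → L
n=12: reaches L-position 9 → W
n=13: only reaches 12(W), which is W → L
n=14: reaches L-position 7 → W
n=15: reaches L-position 5 → W
n=16: only reaches 8(W), 12(W), 14(W), 15(W), all W → L
n=17: reaches L-position 16 → W
n=18: reaches L-position 9 → W
n=19: only reaches 18(W), which is W → L
n=20: reaches L-position 16 → W
n=21: reaches L-position 7 → W
n=22: reaches L-position 11 → W
n=23: only reaches 22(W), which is W → L
n=24: reaches L-position 16 → W
From 24, the L positions reachable in one move are: 16, 23. Any move reaching one of these is winning.

Move to 16.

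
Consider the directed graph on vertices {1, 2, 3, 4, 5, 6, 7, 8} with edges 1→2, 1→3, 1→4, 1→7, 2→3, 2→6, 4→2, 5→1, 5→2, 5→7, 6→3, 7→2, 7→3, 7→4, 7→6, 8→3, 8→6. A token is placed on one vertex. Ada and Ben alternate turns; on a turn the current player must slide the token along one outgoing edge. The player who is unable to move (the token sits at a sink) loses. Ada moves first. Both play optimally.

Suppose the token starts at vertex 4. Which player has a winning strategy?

Ben wins.

Label each position W (a win for the player to move) or L (a loss). A position with no legal move is L; any other position is W exactly when some move reaches an L, and L when every move reaches a W.
Every edge goes from a vertex to one that appears earlier in the order 3, 6, 2, 4, 7, 8, 1, 5, so processing vertices in that order labels each vertex after all of its successors.
3: no outgoing edge → L
6: W (go to 3, an L position)
2: W (go to 3, an L position)
4: L (sole option 2(W) is W)
7: W (go to 4, an L position)
8: W (go to 3, an L position)
1: W (go to 4, an L position)
5: L (options 1(W), 7(W), 2(W) are all W)
Every move from 4 reaches a W position, so the mover loses.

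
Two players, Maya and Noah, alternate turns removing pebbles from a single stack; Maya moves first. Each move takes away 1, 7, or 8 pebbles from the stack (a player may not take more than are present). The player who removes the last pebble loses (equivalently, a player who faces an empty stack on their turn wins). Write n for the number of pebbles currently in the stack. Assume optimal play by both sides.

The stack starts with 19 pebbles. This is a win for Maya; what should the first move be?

Remove 1, leaving 18.

Build the W/L table. Terminal = W. A non-terminal position is W if it has a move to some L; otherwise it is L.
n=0: no move; the opponent has just taken the last pebble and therefore loses → W
n=1: L (sole option 0(W) is W)
n=2: W (go to 1, an L position)
n=3: L (sole option 2(W) is W)
n=4: W (go to 3, an L position)
n=5: L (sole option 4(W) is W)
n=6: W (go to 5, an L position)
n=7: L (options 6(W), 0(W) are all W)
n=8: W (go to 7, an L position)
n=9: W (go to 1, an L position)
n=10: W (go to 3, an L position)
n=11: W (go to 3, an L position)
n=12: W (go to 5, an L position)
n=13: W (go to 5, an L position)
n=14: W (go to 7, an L position)
n=15: W (go to 7, an L position)
n=16: L (options 15(W), 9(W), 8(W) are all W)
n=17: W (go to 16, an L position)
n=18: L (options 17(W), 11(W), 10(W) are all W)
n=19: W (go to 18, an L position)
From 19, the L positions reachable in one move are: 18.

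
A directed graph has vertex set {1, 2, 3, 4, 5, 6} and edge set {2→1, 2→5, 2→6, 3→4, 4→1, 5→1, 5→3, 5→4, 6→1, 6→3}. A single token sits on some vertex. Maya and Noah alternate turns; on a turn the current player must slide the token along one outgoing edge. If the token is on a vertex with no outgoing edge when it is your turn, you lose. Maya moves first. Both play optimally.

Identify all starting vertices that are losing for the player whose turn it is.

1, 3

Positions with no move are L. A position that does have a move is losing for the player to move precisely when every available move leads to a winning position for the opponent. Fill in the labels:
Every edge goes from a vertex to one that appears earlier in the order 1, 4, 3, 5, 6, 2, so processing vertices in that order labels each vertex after all of its successors.
1: no outgoing edge → L
4: reaches L-position 1 → W
3: only reaches 4(W), which is W → L
5: reaches L-position 3 → W
6: reaches L-position 3 → W
2: reaches L-position 1 → W
The losing starting vertices are exactly the entries labelled L in this table (2 of them).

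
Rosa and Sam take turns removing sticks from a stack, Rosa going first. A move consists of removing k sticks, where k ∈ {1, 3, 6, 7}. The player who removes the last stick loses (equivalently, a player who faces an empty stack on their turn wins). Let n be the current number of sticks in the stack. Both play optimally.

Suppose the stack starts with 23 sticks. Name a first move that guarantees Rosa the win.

Remove 6, leaving 17.

Work bottom-up. With no move the player to move wins. Otherwise the position is W if at least one move leads to an L position for the opponent, and L if every move leads to a W.
n=0: no move; the opponent has just taken the last stick and therefore loses → W
n=1: →0(W) only, which is W, so L
n=2: →1(L), so W
n=3: →2(W), 0(W) — all W, so L
n=4: →3(L), so W
n=5: →4(W), 2(W) — all W, so L
n=6: →5(L), so W
n=7: →1(L), so W
n=8: →5(L), so W
n=9: →3(L), so W
n=10: →3(L), so W
n=11: →5(L), so W
n=12: →5(L), so W
n=13: →12(W), 10(W), 7(W), 6(W) — all W, so L
n=14: →13(L), so W
n=15: →14(W), 12(W), 9(W), 8(W) — all W, so L
n=16: →15(L), so W
n=17: →16(W), 14(W), 11(W), 10(W) — all W, so L
n=18: →17(L), so W
n=19: →13(L), so W
n=20: →17(L), so W
n=21: →15(L), so W
n=22: →15(L), so W
n=23: →17(L), so W
From 23, the L positions reachable in one move are: 17.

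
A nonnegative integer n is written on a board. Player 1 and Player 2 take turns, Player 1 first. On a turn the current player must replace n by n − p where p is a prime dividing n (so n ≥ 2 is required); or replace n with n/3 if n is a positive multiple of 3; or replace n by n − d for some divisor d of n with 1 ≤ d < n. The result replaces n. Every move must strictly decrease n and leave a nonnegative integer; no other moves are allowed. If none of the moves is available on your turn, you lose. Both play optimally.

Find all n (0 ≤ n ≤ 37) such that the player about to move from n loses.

Use the standard recursion: the mover loses at a terminal position; elsewhere, the mover wins exactly when some move hands the opponent an L position.
n=0: no move → L
n=1: no move → L
n=2: can move to 0, which is L ⇒ W
n=3: can move to 0, which is L ⇒ W
n=4: moves to 2(W), 3(W); every one is W ⇒ L
n=5: can move to 0, which is L ⇒ W
n=6: can move to 4, which is L ⇒ W
n=7: can move to 0, which is L ⇒ W
n=8: can move to 4, which is L ⇒ W
n=9: moves to 3(W), 6(W), 8(W); every one is W ⇒ L
n=10: can move to 9, which is L ⇒ W
n=11: can move to 0, which is L ⇒ W
n=12: can move to 4, which is L ⇒ W
n=13: can move to 0, which is L ⇒ W
n=14: moves to 7(W), 12(W), 13(W); every one is W ⇒ L
n=15: can move to 14, which is L ⇒ W
n=16: can move to 14, which is L ⇒ W
n=17: can move to 0, which is L ⇒ W
n=18: can move to 9, which is L ⇒ W
n=19: can move to 0, which is L ⇒ W
n=20: moves to 10(W), 15(W), 16(W), 18(W), 19(W); every one is W ⇒ L
n=21: can move to 14, which is L ⇒ W
n=22: can move to 20, which is L ⇒ W
n=23: can move to 0, which is L ⇒ W
n=24: can move to 20, which is L ⇒ W
n=25: can move to 20, which is L ⇒ W
n=26: moves to 13(W), 24(W), 25(W); every one is W ⇒ L
n=27: can move to 9, which is L ⇒ W
n=28: can move to 14, which is L ⇒ W
n=29: can move to 0, which is L ⇒ W
n=30: can move to 20, which is L ⇒ W
n=31: can move to 0, which is L ⇒ W
n=32: moves to 16(W), 24(W), 28(W), 30(W), 31(W); every one is W ⇒ L
n=33: can move to 32, which is L ⇒ W
n=34: can move to 32, which is L ⇒ W
n=35: moves to 28(W), 30(W), 34(W); every one is W ⇒ L
n=36: can move to 32, which is L ⇒ W
n=37: can move to 0, which is L ⇒ W
Reading off the rows marked L gives the requested list; there are 9 such values of n.

0, 1, 4, 9, 14, 20, 26, 32, 35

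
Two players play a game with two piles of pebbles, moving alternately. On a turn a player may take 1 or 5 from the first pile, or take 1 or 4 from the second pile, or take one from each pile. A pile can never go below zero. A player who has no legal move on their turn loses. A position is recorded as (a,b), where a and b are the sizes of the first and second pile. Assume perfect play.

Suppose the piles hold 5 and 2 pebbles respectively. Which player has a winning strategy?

The first player wins.

Positions with no move are L. A position that does have a move is losing for the player to move precisely when every available move leads to a winning position for the opponent. Fill in the labels:
No move ever increases a pile, so every position that can arise here has a ≤ 5 and b ≤ 2; it is enough to label the cells with 0 ≤ a ≤ 5 and 0 ≤ b ≤ 2.
Every move lowers a or b (never raises either), so fill the grid row by row in increasing a, and left to right within a row: each cell's successors are then already labelled.
      b=0  b=1  b=2
a=0:    L    W    L
a=1:    W    W    W
a=2:    L    W    L
a=3:    W    W    W
a=4:    L    W    L
a=5:    W    W    W
Cells with no legal move (terminal, hence L): (0,0).
The remaining L cells, each justified by listing all of its moves:
(0,2): →(0,1)(W) only, which is W, so L
(2,0): →(1,0)(W) only, which is W, so L
(2,2): →(1,2)(W), (2,1)(W), (1,1)(W) — all W, so L
(4,0): →(3,0)(W) only, which is W, so L
(4,2): →(3,2)(W), (4,1)(W), (3,1)(W) — all W, so L
Every other cell has at least one move into one of the L cells above, so it is W.
From (5,2) the player to move can move to (4,2), reaching an L position.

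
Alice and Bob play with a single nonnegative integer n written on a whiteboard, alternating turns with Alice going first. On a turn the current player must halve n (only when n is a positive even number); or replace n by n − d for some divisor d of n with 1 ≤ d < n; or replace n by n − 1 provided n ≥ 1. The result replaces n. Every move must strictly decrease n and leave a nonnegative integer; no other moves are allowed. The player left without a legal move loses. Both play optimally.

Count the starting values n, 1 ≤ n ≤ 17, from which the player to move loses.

8

Compute win/loss labels from the base case upward. A position with no move is L. Any other position is W if it can reach an L in one move, else L.
n=0: no move → L
n=1: W (go to 0, an L position)
n=2: L (sole option 1(W) is W)
n=3: W (go to 2, an L position)
n=4: W (go to 2, an L position)
n=5: L (sole option 4(W) is W)
n=6: W (go to 5, an L position)
n=7: L (sole option 6(W) is W)
n=8: W (go to 7, an L position)
n=9: L (options 6(W), 8(W) are all W)
n=10: W (go to 5, an L position)
n=11: L (sole option 10(W) is W)
n=12: W (go to 9, an L position)
n=13: L (sole option 12(W) is W)
n=14: W (go to 7, an L position)
n=15: L (options 10(W), 12(W), 14(W) are all W)
n=16: W (go to 15, an L position)
n=17: L (sole option 16(W) is W)
L entries with 1 ≤ n ≤ 17 (n=0 is outside the asked range and is not counted): n = 2, 5, 7, 9, 11, 13, 15, 17; that makes 8.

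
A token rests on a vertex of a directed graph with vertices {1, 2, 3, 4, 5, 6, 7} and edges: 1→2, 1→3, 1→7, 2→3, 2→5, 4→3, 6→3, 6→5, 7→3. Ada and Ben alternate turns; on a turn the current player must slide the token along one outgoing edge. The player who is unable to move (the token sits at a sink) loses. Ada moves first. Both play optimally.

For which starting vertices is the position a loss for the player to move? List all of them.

3, 5

Label each position W (a win for the player to move) or L (a loss). A position with no legal move is L; any other position is W exactly when some move reaches an L, and L when every move reaches a W.
Every edge goes from a vertex to one that appears earlier in the order 3, 5, 2, 7, 4, 6, 1, so processing vertices in that order labels each vertex after all of its successors.
3: no outgoing edge → L
5: no outgoing edge → L
2: reaches L-position 5 → W
7: reaches L-position 3 → W
4: reaches L-position 3 → W
6: reaches L-position 5 → W
1: reaches L-position 3 → W
The losing starting vertices are exactly the entries labelled L in this table (2 of them).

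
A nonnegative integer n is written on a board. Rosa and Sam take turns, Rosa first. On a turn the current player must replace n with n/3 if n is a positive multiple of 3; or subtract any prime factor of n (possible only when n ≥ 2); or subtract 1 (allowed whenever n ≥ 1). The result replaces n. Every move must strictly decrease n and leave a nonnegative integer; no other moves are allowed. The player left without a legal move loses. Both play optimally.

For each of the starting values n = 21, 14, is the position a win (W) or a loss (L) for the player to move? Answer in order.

Work bottom-up. With no move the player to move loses. Otherwise the position is W if at least one move leads to an L position for the opponent, and L if every move leads to a W.
n=0: no move → L
n=1: can move to 0, which is L ⇒ W
n=2: can move to 0, which is L ⇒ W
n=3: can move to 0, which is L ⇒ W
n=4: moves to 2(W), 3(W); every one is W ⇒ L
n=5: can move to 0, which is L ⇒ W
n=6: can move to 4, which is L ⇒ W
n=7: can move to 0, which is L ⇒ W
n=8: moves to 6(W), 7(W); every one is W ⇒ L
n=9: can move to 8, which is L ⇒ W
n=10: can move to 8, which is L ⇒ W
n=11: can move to 0, which is L ⇒ W
n=12: can move to 4, which is L ⇒ W
n=13: can move to 0, which is L ⇒ W
n=14: moves to 7(W), 12(W), 13(W); every one is W ⇒ L
n=15: can move to 14, which is L ⇒ W
n=16: can move to 14, which is L ⇒ W
n=17: can move to 0, which is L ⇒ W
n=18: moves to 6(W), 15(W), 16(W), 17(W); every one is W ⇒ L
n=19: can move to 0, which is L ⇒ W
n=20: can move to 18, which is L ⇒ W
n=21: can move to 14, which is L ⇒ W

21: W, 14: L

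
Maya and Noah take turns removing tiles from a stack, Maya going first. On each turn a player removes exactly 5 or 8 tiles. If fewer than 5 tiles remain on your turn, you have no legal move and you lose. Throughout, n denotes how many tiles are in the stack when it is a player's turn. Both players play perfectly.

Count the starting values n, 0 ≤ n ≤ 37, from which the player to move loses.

15

Classify positions by backward induction: terminal positions (no move available) are L. From any other position, the mover wins iff some move reaches an L.
n=0: no move → L
n=1: no move → L
n=2: no move → L
n=3: no move → L
n=4: no move → L
n=5: reaches L-position 0 → W
n=6: reaches L-position 1 → W
n=7: reaches L-position 2 → W
n=8: reaches L-position 3 → W
n=9: reaches L-position 4 → W
n=10: reaches L-position 2 → W
n=11: reaches L-position 3 → W
n=12: reaches L-position 4 → W
n=13: only reaches 8(W), 5(W), all W → L
n=14: only reaches 9(W), 6(W), all W → L
n=15: only reaches 10(W), 7(W), all W → L
n=16: only reaches 11(W), 8(W), all W → L
n=17: only reaches 12(W), 9(W), all W → L
n=18: reaches L-position 13 → W
n=19: reaches L-position 14 → W
n=20: reaches L-position 15 → W
n=21: reaches L-position 16 → W
n=22: reaches L-position 17 → W
n=23: reaches L-position 15 → W
n=24: reaches L-position 16 → W
n=25: reaches L-position 17 → W
n=26: only reaches 21(W), 18(W), all W → L
n=27: only reaches 22(W), 19(W), all W → L
n=28: only reaches 23(W), 20(W), all W → L
n=29: only reaches 24(W), 21(W), all W → L
n=30: only reaches 25(W), 22(W), all W → L
n=31: reaches L-position 26 → W
n=32: reaches L-position 27 → W
n=33: reaches L-position 28 → W
n=34: reaches L-position 29 → W
n=35: reaches L-position 30 → W
n=36: reaches L-position 28 → W
n=37: reaches L-position 29 → W
L entries with 0 ≤ n ≤ 37: n = 0, 1, 2, 3, 4, 13, 14, 15, 16, 17, 26, 27, 28, 29, 30; that makes 15.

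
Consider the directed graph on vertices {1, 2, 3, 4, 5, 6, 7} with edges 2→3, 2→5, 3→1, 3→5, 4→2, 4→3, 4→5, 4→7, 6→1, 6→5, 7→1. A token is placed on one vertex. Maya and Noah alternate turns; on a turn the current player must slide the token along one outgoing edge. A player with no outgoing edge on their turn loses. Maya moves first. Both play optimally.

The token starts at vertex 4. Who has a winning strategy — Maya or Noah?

Classify positions by backward induction: terminal positions (no move available) are L. From any other position, the mover wins iff some move reaches an L.
Every edge goes from a vertex to one that appears earlier in the order 5, 1, 6, 3, 7, 2, 4, so processing vertices in that order labels each vertex after all of its successors.
5: no outgoing edge → L
1: no outgoing edge → L
6: W (go to 1, an L position)
3: W (go to 1, an L position)
7: W (go to 1, an L position)
2: W (go to 5, an L position)
4: W (go to 5, an L position)
The starting position 4 is W: Maya should move to 5, handing over an L position.

Maya wins.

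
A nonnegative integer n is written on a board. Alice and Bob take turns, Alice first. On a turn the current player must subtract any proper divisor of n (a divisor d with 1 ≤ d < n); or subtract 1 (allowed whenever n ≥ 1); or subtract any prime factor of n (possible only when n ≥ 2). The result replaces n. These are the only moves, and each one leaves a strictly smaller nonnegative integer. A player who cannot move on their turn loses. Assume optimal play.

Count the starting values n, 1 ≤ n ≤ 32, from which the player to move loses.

Build the W/L table. Terminal = L. A non-terminal position is W if it has a move to some L; otherwise it is L.
n=0: no move → L
n=1: →0(L), so W
n=2: →0(L), so W
n=3: →0(L), so W
n=4: →2(W), 3(W) — all W, so L
n=5: →0(L), so W
n=6: →4(L), so W
n=7: →0(L), so W
n=8: →4(L), so W
n=9: →6(W), 8(W) — all W, so L
n=10: →9(L), so W
n=11: →0(L), so W
n=12: →9(L), so W
n=13: →0(L), so W
n=14: →7(W), 12(W), 13(W) — all W, so L
n=15: →14(L), so W
n=16: →14(L), so W
n=17: →0(L), so W
n=18: →9(L), so W
n=19: →0(L), so W
n=20: →10(W), 15(W), 16(W), 18(W), 19(W) — all W, so L
n=21: →14(L), so W
n=22: →20(L), so W
n=23: →0(L), so W
n=24: →20(L), so W
n=25: →20(L), so W
n=26: →13(W), 24(W), 25(W) — all W, so L
n=27: →26(L), so W
n=28: →14(L), so W
n=29: →0(L), so W
n=30: →20(L), so W
n=31: →0(L), so W
n=32: →16(W), 24(W), 28(W), 30(W), 31(W) — all W, so L
L entries with 1 ≤ n ≤ 32 (n=0 is outside the asked range and is not counted): n = 4, 9, 14, 20, 26, 32; that makes 6.

6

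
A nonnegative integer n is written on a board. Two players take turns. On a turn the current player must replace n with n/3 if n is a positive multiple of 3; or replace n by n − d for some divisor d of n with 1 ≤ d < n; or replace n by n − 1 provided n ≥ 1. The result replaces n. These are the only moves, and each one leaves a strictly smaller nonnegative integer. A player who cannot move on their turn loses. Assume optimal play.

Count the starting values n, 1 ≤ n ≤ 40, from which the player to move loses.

Classify positions by backward induction: terminal positions (no move available) are L. From any other position, the mover wins iff some move reaches an L.
n=0: no move → L
n=1: →0(L), so W
n=2: →1(W) only, which is W, so L
n=3: →2(L), so W
n=4: →2(L), so W
n=5: →4(W) only, which is W, so L
n=6: →2(L), so W
n=7: →6(W) only, which is W, so L
n=8: →7(L), so W
n=9: →3(W), 6(W), 8(W) — all W, so L
n=10: →5(L), so W
n=11: →10(W) only, which is W, so L
n=12: →9(L), so W
n=13: →12(W) only, which is W, so L
n=14: →7(L), so W
n=15: →5(L), so W
n=16: →8(W), 12(W), 14(W), 15(W) — all W, so L
n=17: →16(L), so W
n=18: →9(L), so W
n=19: →18(W) only, which is W, so L
n=20: →16(L), so W
n=21: →7(L), so W
n=22: →11(L), so W
n=23: →22(W) only, which is W, so L
n=24: →16(L), so W
n=25: →20(W), 24(W) — all W, so L
n=26: →13(L), so W
n=27: →9(L), so W
n=28: →14(W), 21(W), 24(W), 26(W), 27(W) — all W, so L
n=29: →28(L), so W
n=30: →25(L), so W
n=31: →30(W) only, which is W, so L
n=32: →16(L), so W
n=33: →11(L), so W
n=34: →17(W), 32(W), 33(W) — all W, so L
n=35: →28(L), so W
n=36: →34(L), so W
n=37: →36(W) only, which is W, so L
n=38: →19(L), so W
n=39: →13(L), so W
n=40: →20(W), 30(W), 32(W), 35(W), 36(W), 38(W), 39(W) — all W, so L
L entries with 1 ≤ n ≤ 40 (n=0 is outside the asked range and is not counted): n = 2, 5, 7, 9, 11, 13, 16, 19, 23, 25, 28, 31, 34, 37, 40; that makes 15.

15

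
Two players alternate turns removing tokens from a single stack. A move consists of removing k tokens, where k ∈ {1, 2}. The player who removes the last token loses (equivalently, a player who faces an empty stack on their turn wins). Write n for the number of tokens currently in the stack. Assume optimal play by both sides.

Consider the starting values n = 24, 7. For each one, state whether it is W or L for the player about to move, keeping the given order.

Build the W/L table. Terminal = W. A non-terminal position is W if it has a move to some L; otherwise it is L.
n=0: no move; the opponent has just taken the last token and therefore loses → W
n=1: →0(W) only, which is W, so L
n=2: →1(L), so W
n=3: →1(L), so W
n=4: →3(W), 2(W) — all W, so L
n=5: →4(L), so W
n=6: →4(L), so W
n=7: →6(W), 5(W) — all W, so L
n=8: →7(L), so W
n=9: →7(L), so W
n=10: →9(W), 8(W) — all W, so L
n=11: →10(L), so W
n=12: →10(L), so W
n=13: →12(W), 11(W) — all W, so L
n=14: →13(L), so W
n=15: →13(L), so W
n=16: →15(W), 14(W) — all W, so L
n=17: →16(L), so W
n=18: →16(L), so W
n=19: →18(W), 17(W) — all W, so L
n=20: →19(L), so W
n=21: →19(L), so W
n=22: →21(W), 20(W) — all W, so L
n=23: →22(L), so W
n=24: →22(L), so W

24: W, 7: L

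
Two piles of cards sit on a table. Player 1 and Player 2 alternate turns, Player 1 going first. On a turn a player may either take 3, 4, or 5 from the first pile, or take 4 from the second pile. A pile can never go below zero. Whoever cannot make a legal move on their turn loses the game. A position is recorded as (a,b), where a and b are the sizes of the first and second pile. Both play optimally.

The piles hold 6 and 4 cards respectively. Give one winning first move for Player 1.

Move to (3,4).

Classify positions by backward induction: terminal positions (no move available) are L. From any other position, the mover wins iff some move reaches an L.
No move ever increases a pile, so every position that can arise here has a ≤ 6 and b ≤ 4; it is enough to label the cells with 0 ≤ a ≤ 6 and 0 ≤ b ≤ 4.
Every move lowers a or b (never raises either), so fill the grid row by row in increasing a, and left to right within a row: each cell's successors are then already labelled.
      b=0  b=1  b=2  b=3  b=4
a=0:    L    L    L    L    W
a=1:    L    L    L    L    W
a=2:    L    L    L    L    W
a=3:    W    W    W    W    L
a=4:    W    W    W    W    L
a=5:    W    W    W    W    L
a=6:    W    W    W    W    W
Cells with no legal move (terminal, hence L): (0,0), (0,1), (0,2), (0,3), (1,0), (1,1), (1,2), (1,3), (2,0), (2,1), (2,2), (2,3).
The remaining L cells, each justified by listing all of its moves:
(3,4): only reaches (0,4)(W), (3,0)(W), all W → L
(4,4): only reaches (1,4)(W), (0,4)(W), (4,0)(W), all W → L
(5,4): only reaches (2,4)(W), (1,4)(W), (0,4)(W), (5,0)(W), all W → L
Every other cell has at least one move into one of the L cells above, so it is W.
From (6,4), the L positions reachable in one move are: (3,4).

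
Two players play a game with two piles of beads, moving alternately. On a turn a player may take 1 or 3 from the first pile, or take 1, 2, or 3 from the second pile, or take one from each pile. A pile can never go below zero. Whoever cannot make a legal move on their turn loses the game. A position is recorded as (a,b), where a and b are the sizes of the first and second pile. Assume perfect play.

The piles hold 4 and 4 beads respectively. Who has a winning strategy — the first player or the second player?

The second player wins.

Compute win/loss labels from the base case upward. A position with no move is L. Any other position is W if it can reach an L in one move, else L.
No move ever increases a pile, so every position that can arise here has a ≤ 4 and b ≤ 4; it is enough to label the cells with 0 ≤ a ≤ 4 and 0 ≤ b ≤ 4.
Every move lowers a or b (never raises either), so fill the grid row by row in increasing a, and left to right within a row: each cell's successors are then already labelled.
      b=0  b=1  b=2  b=3  b=4
a=0:    L    W    W    W    L
a=1:    W    W    L    W    W
a=2:    L    W    W    W    L
a=3:    W    W    L    W    W
a=4:    L    W    W    W    L
Cells with no legal move (terminal, hence L): (0,0).
The remaining L cells, each justified by listing all of its moves:
(0,4): only reaches (0,3)(W), (0,2)(W), (0,1)(W), all W → L
(1,2): only reaches (0,2)(W), (1,1)(W), (1,0)(W), (0,1)(W), all W → L
(2,0): only reaches (1,0)(W), which is W → L
(2,4): only reaches (1,4)(W), (2,3)(W), (2,2)(W), (2,1)(W), (1,3)(W), all W → L
(3,2): only reaches (2,2)(W), (0,2)(W), (3,1)(W), (3,0)(W), (2,1)(W), all W → L
(4,0): only reaches (3,0)(W), (1,0)(W), all W → L
(4,4): only reaches (3,4)(W), (1,4)(W), (4,3)(W), (4,2)(W), (4,1)(W), (3,3)(W), all W → L
Every other cell has at least one move into one of the L cells above, so it is W.
The starting position (4,4) is L: whatever the player to move does, the opponent receives a W position.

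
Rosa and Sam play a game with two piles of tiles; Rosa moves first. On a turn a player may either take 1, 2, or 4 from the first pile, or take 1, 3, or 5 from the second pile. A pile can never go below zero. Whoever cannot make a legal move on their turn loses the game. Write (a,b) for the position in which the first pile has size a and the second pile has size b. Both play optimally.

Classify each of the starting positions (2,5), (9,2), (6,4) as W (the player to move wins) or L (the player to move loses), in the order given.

Compute win/loss labels from the base case upward. A position with no move is L. Any other position is W if it can reach an L in one move, else L.
No move ever increases a pile, so every position that can arise here has a ≤ 9 and b ≤ 5; it is enough to label the cells with 0 ≤ a ≤ 9 and 0 ≤ b ≤ 5.
Every move lowers a or b (never raises either), so fill the grid row by row in increasing a, and left to right within a row: each cell's successors are then already labelled.
      b=0  b=1  b=2  b=3  b=4  b=5
a=0:    L    W    L    W    L    W
a=1:    W    L    W    L    W    L
a=2:    W    W    W    W    W    W
a=3:    L    W    L    W    L    W
a=4:    W    L    W    L    W    L
a=5:    W    W    W    W    W    W
a=6:    L    W    L    W    L    W
a=7:    W    L    W    L    W    L
a=8:    W    W    W    W    W    W
a=9:    L    W    L    W    L    W
Cells with no legal move (terminal, hence L): (0,0).
The remaining L cells, each justified by listing all of its moves:
(0,2): →(0,1)(W) only, which is W, so L
(0,4): →(0,3)(W), (0,1)(W) — all W, so L
(1,1): →(0,1)(W), (1,0)(W) — all W, so L
(1,3): →(0,3)(W), (1,2)(W), (1,0)(W) — all W, so L
(1,5): →(0,5)(W), (1,4)(W), (1,2)(W), (1,0)(W) — all W, so L
(3,0): →(2,0)(W), (1,0)(W) — all W, so L
(3,2): →(2,2)(W), (1,2)(W), (3,1)(W) — all W, so L
(3,4): →(2,4)(W), (1,4)(W), (3,3)(W), (3,1)(W) — all W, so L
(4,1): →(3,1)(W), (2,1)(W), (0,1)(W), (4,0)(W) — all W, so L
(4,3): →(3,3)(W), (2,3)(W), (0,3)(W), (4,2)(W), (4,0)(W) — all W, so L
(4,5): →(3,5)(W), (2,5)(W), (0,5)(W), (4,4)(W), (4,2)(W), (4,0)(W) — all W, so L
(6,0): →(5,0)(W), (4,0)(W), (2,0)(W) — all W, so L
(6,2): →(5,2)(W), (4,2)(W), (2,2)(W), (6,1)(W) — all W, so L
(6,4): →(5,4)(W), (4,4)(W), (2,4)(W), (6,3)(W), (6,1)(W) — all W, so L
(7,1): →(6,1)(W), (5,1)(W), (3,1)(W), (7,0)(W) — all W, so L
(7,3): →(6,3)(W), (5,3)(W), (3,3)(W), (7,2)(W), (7,0)(W) — all W, so L
(7,5): →(6,5)(W), (5,5)(W), (3,5)(W), (7,4)(W), (7,2)(W), (7,0)(W) — all W, so L
(9,0): →(8,0)(W), (7,0)(W), (5,0)(W) — all W, so L
(9,2): →(8,2)(W), (7,2)(W), (5,2)(W), (9,1)(W) — all W, so L
(9,4): →(8,4)(W), (7,4)(W), (5,4)(W), (9,3)(W), (9,1)(W) — all W, so L
Every other cell has at least one move into one of the L cells above, so it is W.
(2,5): the move to (1,5) reaches an L cell, so W
(9,2): one of the L cells justified above, so L
(6,4): one of the L cells justified above, so L

(2,5): W, (9,2): L, (6,4): L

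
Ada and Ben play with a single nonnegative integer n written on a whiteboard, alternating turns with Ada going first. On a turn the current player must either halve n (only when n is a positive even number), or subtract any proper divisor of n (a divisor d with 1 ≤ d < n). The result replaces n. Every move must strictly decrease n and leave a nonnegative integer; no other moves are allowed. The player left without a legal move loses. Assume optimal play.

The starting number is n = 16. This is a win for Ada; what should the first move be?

Move to 15.

Positions with no move are L. A position that does have a move is losing for the player to move precisely when every available move leads to a winning position for the opponent. Fill in the labels:
n=0: no move → L
n=1: no move → L
n=2: W (go to 1, an L position)
n=3: L (sole option 2(W) is W)
n=4: W (go to 3, an L position)
n=5: L (sole option 4(W) is W)
n=6: W (go to 3, an L position)
n=7: L (sole option 6(W) is W)
n=8: W (go to 7, an L position)
n=9: L (options 6(W), 8(W) are all W)
n=10: W (go to 5, an L position)
n=11: L (sole option 10(W) is W)
n=12: W (go to 9, an L position)
n=13: L (sole option 12(W) is W)
n=14: W (go to 7, an L position)
n=15: L (options 10(W), 12(W), 14(W) are all W)
n=16: W (go to 15, an L position)
From 16, the L positions reachable in one move are: 15.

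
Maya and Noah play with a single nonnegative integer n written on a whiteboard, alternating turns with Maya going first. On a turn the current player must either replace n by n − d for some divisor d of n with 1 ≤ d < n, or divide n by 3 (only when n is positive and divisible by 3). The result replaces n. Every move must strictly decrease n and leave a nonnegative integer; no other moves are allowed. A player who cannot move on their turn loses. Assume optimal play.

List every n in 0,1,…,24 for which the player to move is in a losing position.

Build the W/L table. Terminal = L. A non-terminal position is W if it has a move to some L; otherwise it is L.
n=0: no move → L
n=1: no move → L
n=2: W (go to 1, an L position)
n=3: W (go to 1, an L position)
n=4: L (options 2(W), 3(W) are all W)
n=5: W (go to 4, an L position)
n=6: W (go to 4, an L position)
n=7: L (sole option 6(W) is W)
n=8: W (go to 4, an L position)
n=9: L (options 3(W), 6(W), 8(W) are all W)
n=10: W (go to 9, an L position)
n=11: L (sole option 10(W) is W)
n=12: W (go to 4, an L position)
n=13: L (sole option 12(W) is W)
n=14: W (go to 7, an L position)
n=15: L (options 5(W), 10(W), 12(W), 14(W) are all W)
n=16: W (go to 15, an L position)
n=17: L (sole option 16(W) is W)
n=18: W (go to 9, an L position)
n=19: L (sole option 18(W) is W)
n=20: W (go to 15, an L position)
n=21: W (go to 7, an L position)
n=22: W (go to 11, an L position)
n=23: L (sole option 22(W) is W)
n=24: W (go to 23, an L position)
The losing starting values of n are exactly the entries labelled L in this table (11 of them).

0, 1, 4, 7, 9, 11, 13, 15, 17, 19, 23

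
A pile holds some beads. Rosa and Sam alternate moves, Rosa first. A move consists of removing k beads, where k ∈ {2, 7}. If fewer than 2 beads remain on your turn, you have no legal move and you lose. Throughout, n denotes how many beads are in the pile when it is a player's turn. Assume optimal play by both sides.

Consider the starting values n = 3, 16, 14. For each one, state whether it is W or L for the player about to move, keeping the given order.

Label each position W (a win for the player to move) or L (a loss). A position with no legal move is L; any other position is W exactly when some move reaches an L, and L when every move reaches a W.
n=0: no move → L
n=1: no move → L
n=2: W (go to 0, an L position)
n=3: W (go to 1, an L position)
n=4: L (sole option 2(W) is W)
n=5: L (sole option 3(W) is W)
n=6: W (go to 4, an L position)
n=7: W (go to 5, an L position)
n=8: W (go to 1, an L position)
n=9: L (options 7(W), 2(W) are all W)
n=10: L (options 8(W), 3(W) are all W)
n=11: W (go to 9, an L position)
n=12: W (go to 10, an L position)
n=13: L (options 11(W), 6(W) are all W)
n=14: L (options 12(W), 7(W) are all W)
n=15: W (go to 13, an L position)
n=16: W (go to 14, an L position)

3: W, 16: W, 14: L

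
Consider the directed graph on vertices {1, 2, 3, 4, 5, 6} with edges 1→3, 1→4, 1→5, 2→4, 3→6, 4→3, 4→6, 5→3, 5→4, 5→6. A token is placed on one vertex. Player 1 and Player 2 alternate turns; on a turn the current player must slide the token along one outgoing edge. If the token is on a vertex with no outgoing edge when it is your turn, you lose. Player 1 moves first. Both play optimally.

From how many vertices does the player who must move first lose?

Work bottom-up. With no move the player to move loses. Otherwise the position is W if at least one move leads to an L position for the opponent, and L if every move leads to a W.
Every edge goes from a vertex to one that appears earlier in the order 6, 3, 4, 5, 2, 1, so processing vertices in that order labels each vertex after all of its successors.
6: no outgoing edge → L
3: reaches L-position 6 → W
4: reaches L-position 6 → W
5: reaches L-position 6 → W
2: only reaches 4(W), which is W → L
1: only reaches 5(W), 4(W), 3(W), all W → L
The L vertices are 1, 2, 6; that is 3 in all.

3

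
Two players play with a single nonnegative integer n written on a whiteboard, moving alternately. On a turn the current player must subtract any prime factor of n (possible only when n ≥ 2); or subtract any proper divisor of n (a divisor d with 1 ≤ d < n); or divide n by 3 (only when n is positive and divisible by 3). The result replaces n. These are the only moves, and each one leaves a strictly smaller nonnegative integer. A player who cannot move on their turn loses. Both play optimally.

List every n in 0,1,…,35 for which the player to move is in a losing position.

0, 1, 4, 9, 14, 20, 26, 32, 35

Classify positions by backward induction: terminal positions (no move available) are L. From any other position, the mover wins iff some move reaches an L.
n=0: no move → L
n=1: no move → L
n=2: can move to 0, which is L ⇒ W
n=3: can move to 0, which is L ⇒ W
n=4: moves to 2(W), 3(W); every one is W ⇒ L
n=5: can move to 0, which is L ⇒ W
n=6: can move to 4, which is L ⇒ W
n=7: can move to 0, which is L ⇒ W
n=8: can move to 4, which is L ⇒ W
n=9: moves to 3(W), 6(W), 8(W); every one is W ⇒ L
n=10: can move to 9, which is L ⇒ W
n=11: can move to 0, which is L ⇒ W
n=12: can move to 4, which is L ⇒ W
n=13: can move to 0, which is L ⇒ W
n=14: moves to 7(W), 12(W), 13(W); every one is W ⇒ L
n=15: can move to 14, which is L ⇒ W
n=16: can move to 14, which is L ⇒ W
n=17: can move to 0, which is L ⇒ W
n=18: can move to 9, which is L ⇒ W
n=19: can move to 0, which is L ⇒ W
n=20: moves to 10(W), 15(W), 16(W), 18(W), 19(W); every one is W ⇒ L
n=21: can move to 14, which is L ⇒ W
n=22: can move to 20, which is L ⇒ W
n=23: can move to 0, which is L ⇒ W
n=24: can move to 20, which is L ⇒ W
n=25: can move to 20, which is L ⇒ W
n=26: moves to 13(W), 24(W), 25(W); every one is W ⇒ L
n=27: can move to 9, which is L ⇒ W
n=28: can move to 14, which is L ⇒ W
n=29: can move to 0, which is L ⇒ W
n=30: can move to 20, which is L ⇒ W
n=31: can move to 0, which is L ⇒ W
n=32: moves to 16(W), 24(W), 28(W), 30(W), 31(W); every one is W ⇒ L
n=33: can move to 32, which is L ⇒ W
n=34: can move to 32, which is L ⇒ W
n=35: moves to 28(W), 30(W), 34(W); every one is W ⇒ L
The losing starting values of n are exactly the entries labelled L in this table (9 of them).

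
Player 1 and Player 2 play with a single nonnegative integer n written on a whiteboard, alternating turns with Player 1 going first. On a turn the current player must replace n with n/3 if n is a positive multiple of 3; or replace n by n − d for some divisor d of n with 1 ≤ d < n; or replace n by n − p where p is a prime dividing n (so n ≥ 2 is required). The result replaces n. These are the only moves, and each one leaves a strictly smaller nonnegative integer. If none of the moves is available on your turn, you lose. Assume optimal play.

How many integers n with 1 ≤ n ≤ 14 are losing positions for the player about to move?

4

Work bottom-up. With no move the player to move loses. Otherwise the position is W if at least one move leads to an L position for the opponent, and L if every move leads to a W.
n=0: no move → L
n=1: no move → L
n=2: W (go to 0, an L position)
n=3: W (go to 0, an L position)
n=4: L (options 2(W), 3(W) are all W)
n=5: W (go to 0, an L position)
n=6: W (go to 4, an L position)
n=7: W (go to 0, an L position)
n=8: W (go to 4, an L position)
n=9: L (options 3(W), 6(W), 8(W) are all W)
n=10: W (go to 9, an L position)
n=11: W (go to 0, an L position)
n=12: W (go to 4, an L position)
n=13: W (go to 0, an L position)
n=14: L (options 7(W), 12(W), 13(W) are all W)
L entries with 1 ≤ n ≤ 14 (n=0 is outside the asked range and is not counted): n = 1, 4, 9, 14; that makes 4.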